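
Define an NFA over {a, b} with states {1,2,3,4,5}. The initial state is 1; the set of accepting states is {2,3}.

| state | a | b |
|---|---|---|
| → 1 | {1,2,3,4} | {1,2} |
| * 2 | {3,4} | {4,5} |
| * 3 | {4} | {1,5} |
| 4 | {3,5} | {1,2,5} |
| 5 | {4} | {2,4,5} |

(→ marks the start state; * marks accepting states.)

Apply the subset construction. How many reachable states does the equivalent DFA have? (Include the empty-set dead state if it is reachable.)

Start state of the DFA: {1}.
{1} --a--> {1,2,3,4}  [new]
{1} --b--> {1,2}  [new]
{1,2,3,4} --a--> {1,2,3,4,5}  [new]
{1,2,3,4} --b--> {1,2,4,5}  [new]
{1,2} --a--> {1,2,3,4}  [seen]
{1,2} --b--> {1,2,4,5}  [seen]
{1,2,3,4,5} --a--> {1,2,3,4,5}  [seen]
{1,2,3,4,5} --b--> {1,2,4,5}  [seen]
{1,2,4,5} --a--> {1,2,3,4,5}  [seen]
{1,2,4,5} --b--> {1,2,4,5}  [seen]
Reachable DFA states: {1}, {1,2,3,4}, {1,2}, {1,2,3,4,5}, {1,2,4,5}.

5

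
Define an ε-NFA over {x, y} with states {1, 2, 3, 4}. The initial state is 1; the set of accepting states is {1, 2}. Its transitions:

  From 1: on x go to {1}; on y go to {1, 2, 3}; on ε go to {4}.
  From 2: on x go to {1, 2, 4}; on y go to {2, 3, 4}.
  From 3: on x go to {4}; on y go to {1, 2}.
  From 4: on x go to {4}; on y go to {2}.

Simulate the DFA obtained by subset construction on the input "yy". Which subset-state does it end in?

Start: {1, 4}.
δ(1,y) = {1, 2, 3}; δ(4,y) = {2}.
Union: {1, 2, 3}.
ε-closure gives {1, 2, 3, 4}.
After y: {1, 2, 3, 4}.
δ(1,y) = {1, 2, 3}; δ(2,y) = {2, 3, 4}; δ(3,y) = {1, 2}; δ(4,y) = {2}.
Union: {1, 2, 3, 4}.
After y: {1, 2, 3, 4}.

{1, 2, 3, 4}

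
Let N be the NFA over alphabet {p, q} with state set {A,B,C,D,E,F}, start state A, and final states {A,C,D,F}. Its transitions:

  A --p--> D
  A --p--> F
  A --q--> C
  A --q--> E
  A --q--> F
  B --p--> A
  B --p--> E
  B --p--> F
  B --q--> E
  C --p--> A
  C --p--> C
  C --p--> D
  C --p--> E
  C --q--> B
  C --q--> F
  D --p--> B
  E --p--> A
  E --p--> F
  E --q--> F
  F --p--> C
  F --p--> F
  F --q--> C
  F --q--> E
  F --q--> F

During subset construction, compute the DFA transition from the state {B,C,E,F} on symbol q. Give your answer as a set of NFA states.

{B,C,E,F}

δ(B,q) = {E}; δ(C,q) = {B,F}; δ(E,q) = {F}; δ(F,q) = {C,E,F}.
Union: {B,C,E,F}.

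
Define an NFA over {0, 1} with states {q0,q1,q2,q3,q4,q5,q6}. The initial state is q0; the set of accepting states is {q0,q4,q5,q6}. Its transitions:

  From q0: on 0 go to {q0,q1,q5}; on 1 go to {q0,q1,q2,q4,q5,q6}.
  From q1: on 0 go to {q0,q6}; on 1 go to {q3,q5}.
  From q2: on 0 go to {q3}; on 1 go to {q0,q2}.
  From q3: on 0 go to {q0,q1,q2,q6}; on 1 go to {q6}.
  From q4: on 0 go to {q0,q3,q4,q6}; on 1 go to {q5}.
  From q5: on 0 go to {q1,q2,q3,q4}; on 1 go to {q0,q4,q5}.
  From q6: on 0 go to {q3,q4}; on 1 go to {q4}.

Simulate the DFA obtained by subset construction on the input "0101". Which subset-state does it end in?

Start: {q0}.
δ(q0,0) = {q0,q1,q5}.
Union: {q0,q1,q5}.
After 0: {q0,q1,q5}.
δ(q0,1) = {q0,q1,q2,q4,q5,q6}; δ(q1,1) = {q3,q5}; δ(q5,1) = {q0,q4,q5}.
Union: {q0,q1,q2,q3,q4,q5,q6}.
After 1: {q0,q1,q2,q3,q4,q5,q6}.
δ(q0,0) = {q0,q1,q5}; δ(q1,0) = {q0,q6}; δ(q2,0) = {q3}; δ(q3,0) = {q0,q1,q2,q6}; δ(q4,0) = {q0,q3,q4,q6}; δ(q5,0) = {q1,q2,q3,q4}; δ(q6,0) = {q3,q4}.
Union: {q0,q1,q2,q3,q4,q5,q6}.
After 0: {q0,q1,q2,q3,q4,q5,q6}.
δ(q0,1) = {q0,q1,q2,q4,q5,q6}; δ(q1,1) = {q3,q5}; δ(q2,1) = {q0,q2}; δ(q3,1) = {q6}; δ(q4,1) = {q5}; δ(q5,1) = {q0,q4,q5}; δ(q6,1) = {q4}.
Union: {q0,q1,q2,q3,q4,q5,q6}.
After 1: {q0,q1,q2,q3,q4,q5,q6}.

{q0,q1,q2,q3,q4,q5,q6}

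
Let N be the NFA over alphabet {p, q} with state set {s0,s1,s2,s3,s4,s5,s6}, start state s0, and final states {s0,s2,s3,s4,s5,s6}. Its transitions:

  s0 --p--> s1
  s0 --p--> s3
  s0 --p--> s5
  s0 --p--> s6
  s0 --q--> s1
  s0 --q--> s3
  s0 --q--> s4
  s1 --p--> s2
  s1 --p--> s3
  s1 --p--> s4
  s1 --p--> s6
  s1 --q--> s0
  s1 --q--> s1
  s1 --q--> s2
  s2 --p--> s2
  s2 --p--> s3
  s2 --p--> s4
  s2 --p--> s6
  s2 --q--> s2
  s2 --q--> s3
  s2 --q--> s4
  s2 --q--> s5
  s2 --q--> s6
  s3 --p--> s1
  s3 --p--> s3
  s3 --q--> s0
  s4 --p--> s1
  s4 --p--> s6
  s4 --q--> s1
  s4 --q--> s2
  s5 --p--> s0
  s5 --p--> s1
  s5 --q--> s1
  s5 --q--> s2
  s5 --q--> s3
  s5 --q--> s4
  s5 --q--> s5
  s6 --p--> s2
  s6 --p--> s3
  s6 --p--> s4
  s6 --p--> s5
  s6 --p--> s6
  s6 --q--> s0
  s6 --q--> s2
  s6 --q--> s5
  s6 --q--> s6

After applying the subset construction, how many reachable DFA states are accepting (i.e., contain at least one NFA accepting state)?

7

Start state of the DFA: {s0}.
{s0} --p--> {s1,s3,s5,s6}  [new]
{s0} --q--> {s1,s3,s4}  [new]
{s1,s3,s5,s6} --p--> {s0,s1,s2,s3,s4,s5,s6}  [new]
{s1,s3,s5,s6} --q--> {s0,s1,s2,s3,s4,s5,s6}  [seen]
{s1,s3,s4} --p--> {s1,s2,s3,s4,s6}  [new]
{s1,s3,s4} --q--> {s0,s1,s2}  [new]
{s0,s1,s2,s3,s4,s5,s6} --p--> {s0,s1,s2,s3,s4,s5,s6}  [seen]
{s0,s1,s2,s3,s4,s5,s6} --q--> {s0,s1,s2,s3,s4,s5,s6}  [seen]
{s1,s2,s3,s4,s6} --p--> {s1,s2,s3,s4,s5,s6}  [new]
{s1,s2,s3,s4,s6} --q--> {s0,s1,s2,s3,s4,s5,s6}  [seen]
{s0,s1,s2} --p--> {s1,s2,s3,s4,s5,s6}  [seen]
{s0,s1,s2} --q--> {s0,s1,s2,s3,s4,s5,s6}  [seen]
{s1,s2,s3,s4,s5,s6} --p--> {s0,s1,s2,s3,s4,s5,s6}  [seen]
{s1,s2,s3,s4,s5,s6} --q--> {s0,s1,s2,s3,s4,s5,s6}  [seen]
Reachable DFA states: {s0}, {s1,s3,s5,s6}, {s1,s3,s4}, {s0,s1,s2,s3,s4,s5,s6}, {s1,s2,s3,s4,s6}, {s0,s1,s2}, {s1,s2,s3,s4,s5,s6}.
Accepting DFA states (contain an NFA accepting state): {s0}, {s1,s3,s5,s6}, {s1,s3,s4}, {s0,s1,s2,s3,s4,s5,s6}, {s1,s2,s3,s4,s6}, {s0,s1,s2}, {s1,s2,s3,s4,s5,s6}.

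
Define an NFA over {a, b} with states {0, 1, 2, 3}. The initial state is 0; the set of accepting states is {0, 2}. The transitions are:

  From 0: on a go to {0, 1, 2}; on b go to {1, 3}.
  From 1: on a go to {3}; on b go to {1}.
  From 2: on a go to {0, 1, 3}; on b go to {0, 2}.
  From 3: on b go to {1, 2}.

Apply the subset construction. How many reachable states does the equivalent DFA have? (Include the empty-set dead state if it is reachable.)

Start state of the DFA: {0}.
{0} --a--> {0, 1, 2}  [new]
{0} --b--> {1, 3}  [new]
{0, 1, 2} --a--> {0, 1, 2, 3}  [new]
{0, 1, 2} --b--> {0, 1, 2, 3}  [seen]
{1, 3} --a--> {3}  [new]
{1, 3} --b--> {1, 2}  [new]
{0, 1, 2, 3} --a--> {0, 1, 2, 3}  [seen]
{0, 1, 2, 3} --b--> {0, 1, 2, 3}  [seen]
{3} --a--> ∅  [new]
{3} --b--> {1, 2}  [seen]
{1, 2} --a--> {0, 1, 3}  [new]
{1, 2} --b--> {0, 1, 2}  [seen]
∅ --a--> ∅  [seen]
∅ --b--> ∅  [seen]
{0, 1, 3} --a--> {0, 1, 2, 3}  [seen]
{0, 1, 3} --b--> {1, 2, 3}  [new]
{1, 2, 3} --a--> {0, 1, 3}  [seen]
{1, 2, 3} --b--> {0, 1, 2}  [seen]
Reachable DFA states: {0}, {0, 1, 2}, {1, 3}, {0, 1, 2, 3}, {3}, {1, 2}, ∅, {0, 1, 3}, {1, 2, 3}.

9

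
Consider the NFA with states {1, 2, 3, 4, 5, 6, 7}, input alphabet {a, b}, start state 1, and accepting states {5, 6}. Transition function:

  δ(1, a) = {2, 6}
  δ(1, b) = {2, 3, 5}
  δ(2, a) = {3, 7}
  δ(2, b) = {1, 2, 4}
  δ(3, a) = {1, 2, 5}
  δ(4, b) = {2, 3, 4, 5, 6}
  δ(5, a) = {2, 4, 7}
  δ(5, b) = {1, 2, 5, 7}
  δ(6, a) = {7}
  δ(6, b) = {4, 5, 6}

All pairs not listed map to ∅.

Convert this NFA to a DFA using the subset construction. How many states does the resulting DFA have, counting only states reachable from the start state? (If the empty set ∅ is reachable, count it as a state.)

Start state of the DFA: {1}.
{1} --a--> {2, 6}  [new]
{1} --b--> {2, 3, 5}  [new]
{2, 6} --a--> {3, 7}  [new]
{2, 6} --b--> {1, 2, 4, 5, 6}  [new]
{2, 3, 5} --a--> {1, 2, 3, 4, 5, 7}  [new]
{2, 3, 5} --b--> {1, 2, 4, 5, 7}  [new]
{3, 7} --a--> {1, 2, 5}  [new]
{3, 7} --b--> ∅  [new]
{1, 2, 4, 5, 6} --a--> {2, 3, 4, 6, 7}  [new]
{1, 2, 4, 5, 6} --b--> {1, 2, 3, 4, 5, 6, 7}  [new]
{1, 2, 3, 4, 5, 7} --a--> {1, 2, 3, 4, 5, 6, 7}  [seen]
{1, 2, 3, 4, 5, 7} --b--> {1, 2, 3, 4, 5, 6, 7}  [seen]
{1, 2, 4, 5, 7} --a--> {2, 3, 4, 6, 7}  [seen]
{1, 2, 4, 5, 7} --b--> {1, 2, 3, 4, 5, 6, 7}  [seen]
{1, 2, 5} --a--> {2, 3, 4, 6, 7}  [seen]
{1, 2, 5} --b--> {1, 2, 3, 4, 5, 7}  [seen]
∅ --a--> ∅  [seen]
∅ --b--> ∅  [seen]
{2, 3, 4, 6, 7} --a--> {1, 2, 3, 5, 7}  [new]
{2, 3, 4, 6, 7} --b--> {1, 2, 3, 4, 5, 6}  [new]
{1, 2, 3, 4, 5, 6, 7} --a--> {1, 2, 3, 4, 5, 6, 7}  [seen]
{1, 2, 3, 4, 5, 6, 7} --b--> {1, 2, 3, 4, 5, 6, 7}  [seen]
{1, 2, 3, 5, 7} --a--> {1, 2, 3, 4, 5, 6, 7}  [seen]
{1, 2, 3, 5, 7} --b--> {1, 2, 3, 4, 5, 7}  [seen]
{1, 2, 3, 4, 5, 6} --a--> {1, 2, 3, 4, 5, 6, 7}  [seen]
{1, 2, 3, 4, 5, 6} --b--> {1, 2, 3, 4, 5, 6, 7}  [seen]
Reachable DFA states: {1}, {2, 6}, {2, 3, 5}, {3, 7}, {1, 2, 4, 5, 6}, {1, 2, 3, 4, 5, 7}, {1, 2, 4, 5, 7}, {1, 2, 5}, ∅, {2, 3, 4, 6, 7}, {1, 2, 3, 4, 5, 6, 7}, {1, 2, 3, 5, 7}, {1, 2, 3, 4, 5, 6}.

13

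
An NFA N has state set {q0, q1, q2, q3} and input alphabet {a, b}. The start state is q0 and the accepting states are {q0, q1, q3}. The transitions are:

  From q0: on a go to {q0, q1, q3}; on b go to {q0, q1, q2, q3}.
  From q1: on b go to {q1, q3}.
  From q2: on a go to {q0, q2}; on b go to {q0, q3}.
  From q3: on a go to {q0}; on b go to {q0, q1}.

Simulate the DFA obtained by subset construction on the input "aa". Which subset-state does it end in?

Start: {q0}.
δ(q0,a) = {q0, q1, q3}.
Union: {q0, q1, q3}.
After a: {q0, q1, q3}.
δ(q0,a) = {q0, q1, q3}; δ(q1,a) = ∅; δ(q3,a) = {q0}.
Union: {q0, q1, q3}.
After a: {q0, q1, q3}.

{q0, q1, q3}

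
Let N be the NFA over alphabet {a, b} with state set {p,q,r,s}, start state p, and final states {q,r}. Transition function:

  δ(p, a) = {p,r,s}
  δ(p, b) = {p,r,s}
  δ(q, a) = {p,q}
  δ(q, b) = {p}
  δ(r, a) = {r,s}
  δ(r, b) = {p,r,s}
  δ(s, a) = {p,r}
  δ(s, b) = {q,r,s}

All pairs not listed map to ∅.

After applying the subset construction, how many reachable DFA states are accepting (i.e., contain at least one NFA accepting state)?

2

Start state of the DFA: {p}.
{p} --a--> {p,r,s}  [new]
{p} --b--> {p,r,s}  [seen]
{p,r,s} --a--> {p,r,s}  [seen]
{p,r,s} --b--> {p,q,r,s}  [new]
{p,q,r,s} --a--> {p,q,r,s}  [seen]
{p,q,r,s} --b--> {p,q,r,s}  [seen]
Reachable DFA states: {p}, {p,r,s}, {p,q,r,s}.
Accepting DFA states (contain an NFA accepting state): {p,r,s}, {p,q,r,s}.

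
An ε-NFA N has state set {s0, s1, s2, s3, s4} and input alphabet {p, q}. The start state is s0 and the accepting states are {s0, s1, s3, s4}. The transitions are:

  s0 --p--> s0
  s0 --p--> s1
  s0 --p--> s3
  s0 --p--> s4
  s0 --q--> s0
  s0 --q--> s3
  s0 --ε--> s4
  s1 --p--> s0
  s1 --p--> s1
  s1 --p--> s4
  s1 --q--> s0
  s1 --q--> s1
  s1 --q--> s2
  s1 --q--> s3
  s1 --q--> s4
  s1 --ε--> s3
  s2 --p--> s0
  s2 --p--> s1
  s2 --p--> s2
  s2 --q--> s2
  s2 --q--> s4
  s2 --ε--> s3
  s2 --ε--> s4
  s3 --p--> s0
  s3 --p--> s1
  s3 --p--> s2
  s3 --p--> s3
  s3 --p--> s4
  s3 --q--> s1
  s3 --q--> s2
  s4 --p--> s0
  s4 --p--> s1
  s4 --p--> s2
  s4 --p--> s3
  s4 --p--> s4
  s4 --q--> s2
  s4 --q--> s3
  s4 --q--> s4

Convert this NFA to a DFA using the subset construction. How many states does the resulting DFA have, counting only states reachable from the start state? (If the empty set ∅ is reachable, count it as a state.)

3

Start state of the DFA: {s0, s4} (ε-closure of the NFA start).
{s0, s4} --p--> {s0, s1, s2, s3, s4}  [new]
{s0, s4} --q--> {s0, s2, s3, s4}  [new]
{s0, s1, s2, s3, s4} --p--> {s0, s1, s2, s3, s4}  [seen]
{s0, s1, s2, s3, s4} --q--> {s0, s1, s2, s3, s4}  [seen]
{s0, s2, s3, s4} --p--> {s0, s1, s2, s3, s4}  [seen]
{s0, s2, s3, s4} --q--> {s0, s1, s2, s3, s4}  [seen]
Reachable DFA states: {s0, s4}, {s0, s1, s2, s3, s4}, {s0, s2, s3, s4}.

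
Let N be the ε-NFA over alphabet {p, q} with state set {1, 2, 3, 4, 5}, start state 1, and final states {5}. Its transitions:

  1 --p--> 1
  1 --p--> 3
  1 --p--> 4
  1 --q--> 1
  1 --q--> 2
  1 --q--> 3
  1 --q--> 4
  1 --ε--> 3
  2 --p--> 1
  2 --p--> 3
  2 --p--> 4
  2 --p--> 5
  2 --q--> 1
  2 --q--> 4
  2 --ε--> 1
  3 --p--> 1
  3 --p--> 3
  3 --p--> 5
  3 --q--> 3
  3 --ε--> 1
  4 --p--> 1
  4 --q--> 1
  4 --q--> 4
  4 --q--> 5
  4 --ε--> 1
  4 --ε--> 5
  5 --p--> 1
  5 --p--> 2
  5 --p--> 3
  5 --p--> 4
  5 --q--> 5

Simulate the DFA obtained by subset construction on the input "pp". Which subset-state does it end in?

Start: {1, 3}.
δ(1,p) = {1, 3, 4}; δ(3,p) = {1, 3, 5}.
Union: {1, 3, 4, 5}.
After p: {1, 3, 4, 5}.
δ(1,p) = {1, 3, 4}; δ(3,p) = {1, 3, 5}; δ(4,p) = {1}; δ(5,p) = {1, 2, 3, 4}.
Union: {1, 2, 3, 4, 5}.
After p: {1, 2, 3, 4, 5}.

{1, 2, 3, 4, 5}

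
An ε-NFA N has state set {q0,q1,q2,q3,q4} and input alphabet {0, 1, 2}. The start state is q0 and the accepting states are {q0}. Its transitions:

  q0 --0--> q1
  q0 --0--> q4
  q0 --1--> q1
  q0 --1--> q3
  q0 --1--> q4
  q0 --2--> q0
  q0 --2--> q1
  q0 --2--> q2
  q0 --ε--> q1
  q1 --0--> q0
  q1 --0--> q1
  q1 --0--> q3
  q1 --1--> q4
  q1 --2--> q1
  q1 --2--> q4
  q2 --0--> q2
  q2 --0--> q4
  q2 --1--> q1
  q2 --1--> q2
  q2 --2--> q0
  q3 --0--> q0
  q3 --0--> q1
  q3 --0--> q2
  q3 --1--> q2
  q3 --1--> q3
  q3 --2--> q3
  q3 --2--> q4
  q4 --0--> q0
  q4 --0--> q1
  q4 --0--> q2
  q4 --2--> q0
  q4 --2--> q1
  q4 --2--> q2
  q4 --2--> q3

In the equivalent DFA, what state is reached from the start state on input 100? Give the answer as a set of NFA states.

{q0,q1,q2,q3,q4}

Start: {q0,q1}.
δ(q0,1) = {q1,q3,q4}; δ(q1,1) = {q4}.
Union: {q1,q3,q4}.
After 1: {q1,q3,q4}.
δ(q1,0) = {q0,q1,q3}; δ(q3,0) = {q0,q1,q2}; δ(q4,0) = {q0,q1,q2}.
Union: {q0,q1,q2,q3}.
After 0: {q0,q1,q2,q3}.
δ(q0,0) = {q1,q4}; δ(q1,0) = {q0,q1,q3}; δ(q2,0) = {q2,q4}; δ(q3,0) = {q0,q1,q2}.
Union: {q0,q1,q2,q3,q4}.
After 0: {q0,q1,q2,q3,q4}.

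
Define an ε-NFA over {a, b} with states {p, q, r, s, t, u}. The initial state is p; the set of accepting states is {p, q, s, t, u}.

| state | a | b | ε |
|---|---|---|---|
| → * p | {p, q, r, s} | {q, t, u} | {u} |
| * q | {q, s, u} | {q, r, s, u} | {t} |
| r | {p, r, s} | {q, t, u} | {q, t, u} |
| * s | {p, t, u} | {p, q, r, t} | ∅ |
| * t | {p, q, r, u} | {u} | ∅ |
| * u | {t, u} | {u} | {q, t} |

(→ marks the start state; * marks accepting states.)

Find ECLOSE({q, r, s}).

{q, r, s, t, u}

Begin with {q, r, s}.
q →ε {t}; add t.
r →ε {q, t, u}; add u.
ε-closure = {q, r, s, t, u}.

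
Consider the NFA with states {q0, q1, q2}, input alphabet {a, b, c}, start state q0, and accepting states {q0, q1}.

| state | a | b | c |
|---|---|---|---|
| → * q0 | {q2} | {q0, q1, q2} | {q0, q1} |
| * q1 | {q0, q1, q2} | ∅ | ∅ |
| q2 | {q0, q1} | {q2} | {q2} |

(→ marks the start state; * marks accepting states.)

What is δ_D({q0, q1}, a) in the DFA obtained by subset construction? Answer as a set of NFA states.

δ(q0,a) = {q2}; δ(q1,a) = {q0, q1, q2}.
Union: {q0, q1, q2}.

{q0, q1, q2}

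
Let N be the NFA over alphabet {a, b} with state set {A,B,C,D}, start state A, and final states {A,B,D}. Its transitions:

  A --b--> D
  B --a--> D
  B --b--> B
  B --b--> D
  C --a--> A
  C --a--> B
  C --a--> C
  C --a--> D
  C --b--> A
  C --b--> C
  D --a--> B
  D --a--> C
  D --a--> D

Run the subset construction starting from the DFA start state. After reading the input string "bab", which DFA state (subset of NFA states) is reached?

Start: {A}.
δ(A,b) = {D}.
Union: {D}.
After b: {D}.
δ(D,a) = {B,C,D}.
Union: {B,C,D}.
After a: {B,C,D}.
δ(B,b) = {B,D}; δ(C,b) = {A,C}; δ(D,b) = ∅.
Union: {A,B,C,D}.
After b: {A,B,C,D}.

{A,B,C,D}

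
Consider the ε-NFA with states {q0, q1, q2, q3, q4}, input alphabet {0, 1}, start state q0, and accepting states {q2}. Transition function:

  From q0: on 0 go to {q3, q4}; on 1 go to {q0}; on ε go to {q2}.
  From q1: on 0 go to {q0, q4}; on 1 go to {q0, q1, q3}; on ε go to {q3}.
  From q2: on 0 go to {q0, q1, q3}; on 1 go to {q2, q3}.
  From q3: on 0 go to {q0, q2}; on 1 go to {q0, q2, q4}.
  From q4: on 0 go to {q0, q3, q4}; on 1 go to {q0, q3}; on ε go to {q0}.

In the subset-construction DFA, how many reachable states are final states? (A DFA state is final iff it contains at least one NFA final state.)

4

Start state of the DFA: {q0, q2} (ε-closure of the NFA start).
{q0, q2} --0--> {q0, q1, q2, q3, q4}  [new]
{q0, q2} --1--> {q0, q2, q3}  [new]
{q0, q1, q2, q3, q4} --0--> {q0, q1, q2, q3, q4}  [seen]
{q0, q1, q2, q3, q4} --1--> {q0, q1, q2, q3, q4}  [seen]
{q0, q2, q3} --0--> {q0, q1, q2, q3, q4}  [seen]
{q0, q2, q3} --1--> {q0, q2, q3, q4}  [new]
{q0, q2, q3, q4} --0--> {q0, q1, q2, q3, q4}  [seen]
{q0, q2, q3, q4} --1--> {q0, q2, q3, q4}  [seen]
Reachable DFA states: {q0, q2}, {q0, q1, q2, q3, q4}, {q0, q2, q3}, {q0, q2, q3, q4}.
Accepting DFA states (contain an NFA accepting state): {q0, q2}, {q0, q1, q2, q3, q4}, {q0, q2, q3}, {q0, q2, q3, q4}.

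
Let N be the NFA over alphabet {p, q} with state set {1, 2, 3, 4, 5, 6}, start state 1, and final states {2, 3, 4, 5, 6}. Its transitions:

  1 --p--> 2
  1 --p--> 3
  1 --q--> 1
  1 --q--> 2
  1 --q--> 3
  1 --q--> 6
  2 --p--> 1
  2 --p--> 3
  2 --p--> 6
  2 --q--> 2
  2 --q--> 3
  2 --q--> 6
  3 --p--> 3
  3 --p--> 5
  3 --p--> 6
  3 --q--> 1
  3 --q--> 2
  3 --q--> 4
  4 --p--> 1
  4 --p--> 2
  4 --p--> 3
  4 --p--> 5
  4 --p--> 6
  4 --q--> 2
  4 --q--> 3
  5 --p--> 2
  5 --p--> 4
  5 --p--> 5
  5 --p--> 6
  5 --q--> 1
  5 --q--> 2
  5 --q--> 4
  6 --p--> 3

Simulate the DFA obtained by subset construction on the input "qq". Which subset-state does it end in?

{1, 2, 3, 4, 6}

Start: {1}.
δ(1,q) = {1, 2, 3, 6}.
Union: {1, 2, 3, 6}.
After q: {1, 2, 3, 6}.
δ(1,q) = {1, 2, 3, 6}; δ(2,q) = {2, 3, 6}; δ(3,q) = {1, 2, 4}; δ(6,q) = ∅.
Union: {1, 2, 3, 4, 6}.
After q: {1, 2, 3, 4, 6}.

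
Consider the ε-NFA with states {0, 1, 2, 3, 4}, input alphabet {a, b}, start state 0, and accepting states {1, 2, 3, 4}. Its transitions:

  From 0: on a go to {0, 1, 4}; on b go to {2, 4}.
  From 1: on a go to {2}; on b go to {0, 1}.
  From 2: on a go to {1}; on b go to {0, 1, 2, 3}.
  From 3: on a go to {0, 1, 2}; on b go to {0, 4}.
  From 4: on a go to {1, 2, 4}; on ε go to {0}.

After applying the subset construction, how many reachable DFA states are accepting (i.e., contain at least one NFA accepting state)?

4

Start state of the DFA: {0} (ε-closure of the NFA start).
{0} --a--> {0, 1, 4}  [new]
{0} --b--> {0, 2, 4}  [new]
{0, 1, 4} --a--> {0, 1, 2, 4}  [new]
{0, 1, 4} --b--> {0, 1, 2, 4}  [seen]
{0, 2, 4} --a--> {0, 1, 2, 4}  [seen]
{0, 2, 4} --b--> {0, 1, 2, 3, 4}  [new]
{0, 1, 2, 4} --a--> {0, 1, 2, 4}  [seen]
{0, 1, 2, 4} --b--> {0, 1, 2, 3, 4}  [seen]
{0, 1, 2, 3, 4} --a--> {0, 1, 2, 4}  [seen]
{0, 1, 2, 3, 4} --b--> {0, 1, 2, 3, 4}  [seen]
Reachable DFA states: {0}, {0, 1, 4}, {0, 2, 4}, {0, 1, 2, 4}, {0, 1, 2, 3, 4}.
Accepting DFA states (contain an NFA accepting state): {0, 1, 4}, {0, 2, 4}, {0, 1, 2, 4}, {0, 1, 2, 3, 4}.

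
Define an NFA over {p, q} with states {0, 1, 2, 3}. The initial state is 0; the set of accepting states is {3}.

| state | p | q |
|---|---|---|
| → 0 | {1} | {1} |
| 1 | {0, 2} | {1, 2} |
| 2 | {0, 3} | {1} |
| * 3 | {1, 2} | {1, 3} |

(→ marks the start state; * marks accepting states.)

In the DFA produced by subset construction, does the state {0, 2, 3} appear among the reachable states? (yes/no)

Start state of the DFA: {0}.
{0} --p--> {1}  [new]
{0} --q--> {1}  [seen]
{1} --p--> {0, 2}  [new]
{1} --q--> {1, 2}  [new]
{0, 2} --p--> {0, 1, 3}  [new]
{0, 2} --q--> {1}  [seen]
{1, 2} --p--> {0, 2, 3}  [new]
{1, 2} --q--> {1, 2}  [seen]
{0, 1, 3} --p--> {0, 1, 2}  [new]
{0, 1, 3} --q--> {1, 2, 3}  [new]
{0, 2, 3} --p--> {0, 1, 2, 3}  [new]
{0, 2, 3} --q--> {1, 3}  [new]
{0, 1, 2} --p--> {0, 1, 2, 3}  [seen]
{0, 1, 2} --q--> {1, 2}  [seen]
{1, 2, 3} --p--> {0, 1, 2, 3}  [seen]
{1, 2, 3} --q--> {1, 2, 3}  [seen]
{0, 1, 2, 3} --p--> {0, 1, 2, 3}  [seen]
{0, 1, 2, 3} --q--> {1, 2, 3}  [seen]
{1, 3} --p--> {0, 1, 2}  [seen]
{1, 3} --q--> {1, 2, 3}  [seen]
Reachable DFA states: {0}, {1}, {0, 2}, {1, 2}, {0, 1, 3}, {0, 2, 3}, {0, 1, 2}, {1, 2, 3}, {0, 1, 2, 3}, {1, 3}.
{0, 2, 3} is among them.

yes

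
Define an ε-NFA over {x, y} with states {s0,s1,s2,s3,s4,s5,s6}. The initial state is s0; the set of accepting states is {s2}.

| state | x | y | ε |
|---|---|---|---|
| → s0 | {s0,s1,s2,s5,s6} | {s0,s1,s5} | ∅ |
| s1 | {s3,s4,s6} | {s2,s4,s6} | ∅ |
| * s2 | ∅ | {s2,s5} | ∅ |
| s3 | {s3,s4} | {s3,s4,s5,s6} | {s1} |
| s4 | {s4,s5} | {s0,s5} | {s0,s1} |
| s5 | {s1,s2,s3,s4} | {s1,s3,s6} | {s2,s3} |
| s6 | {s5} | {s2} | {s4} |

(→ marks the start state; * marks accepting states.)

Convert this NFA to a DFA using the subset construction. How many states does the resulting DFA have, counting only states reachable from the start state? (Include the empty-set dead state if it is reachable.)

3

Start state of the DFA: {s0} (ε-closure of the NFA start).
{s0} --x--> {s0,s1,s2,s3,s4,s5,s6}  [new]
{s0} --y--> {s0,s1,s2,s3,s5}  [new]
{s0,s1,s2,s3,s4,s5,s6} --x--> {s0,s1,s2,s3,s4,s5,s6}  [seen]
{s0,s1,s2,s3,s4,s5,s6} --y--> {s0,s1,s2,s3,s4,s5,s6}  [seen]
{s0,s1,s2,s3,s5} --x--> {s0,s1,s2,s3,s4,s5,s6}  [seen]
{s0,s1,s2,s3,s5} --y--> {s0,s1,s2,s3,s4,s5,s6}  [seen]
Reachable DFA states: {s0}, {s0,s1,s2,s3,s4,s5,s6}, {s0,s1,s2,s3,s5}.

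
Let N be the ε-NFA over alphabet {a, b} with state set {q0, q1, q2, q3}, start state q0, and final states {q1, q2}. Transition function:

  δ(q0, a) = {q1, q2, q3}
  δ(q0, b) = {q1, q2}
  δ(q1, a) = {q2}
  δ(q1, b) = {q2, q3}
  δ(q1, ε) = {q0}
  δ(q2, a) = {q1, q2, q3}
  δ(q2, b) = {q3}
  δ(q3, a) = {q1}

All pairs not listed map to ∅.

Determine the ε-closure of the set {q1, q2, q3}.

{q0, q1, q2, q3}

Begin with {q1, q2, q3}.
q1 →ε {q0}; add q0.
ε-closure = {q0, q1, q2, q3}.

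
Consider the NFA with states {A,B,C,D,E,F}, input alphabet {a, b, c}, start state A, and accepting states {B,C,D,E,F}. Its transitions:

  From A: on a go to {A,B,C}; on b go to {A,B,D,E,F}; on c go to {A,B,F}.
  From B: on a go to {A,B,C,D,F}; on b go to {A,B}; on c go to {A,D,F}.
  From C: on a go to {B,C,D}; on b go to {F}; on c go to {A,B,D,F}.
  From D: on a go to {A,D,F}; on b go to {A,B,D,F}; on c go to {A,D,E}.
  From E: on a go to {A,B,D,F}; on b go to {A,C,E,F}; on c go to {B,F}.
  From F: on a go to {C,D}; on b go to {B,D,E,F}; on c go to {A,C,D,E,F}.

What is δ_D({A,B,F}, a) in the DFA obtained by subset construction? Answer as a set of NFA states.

{A,B,C,D,F}

δ(A,a) = {A,B,C}; δ(B,a) = {A,B,C,D,F}; δ(F,a) = {C,D}.
Union: {A,B,C,D,F}.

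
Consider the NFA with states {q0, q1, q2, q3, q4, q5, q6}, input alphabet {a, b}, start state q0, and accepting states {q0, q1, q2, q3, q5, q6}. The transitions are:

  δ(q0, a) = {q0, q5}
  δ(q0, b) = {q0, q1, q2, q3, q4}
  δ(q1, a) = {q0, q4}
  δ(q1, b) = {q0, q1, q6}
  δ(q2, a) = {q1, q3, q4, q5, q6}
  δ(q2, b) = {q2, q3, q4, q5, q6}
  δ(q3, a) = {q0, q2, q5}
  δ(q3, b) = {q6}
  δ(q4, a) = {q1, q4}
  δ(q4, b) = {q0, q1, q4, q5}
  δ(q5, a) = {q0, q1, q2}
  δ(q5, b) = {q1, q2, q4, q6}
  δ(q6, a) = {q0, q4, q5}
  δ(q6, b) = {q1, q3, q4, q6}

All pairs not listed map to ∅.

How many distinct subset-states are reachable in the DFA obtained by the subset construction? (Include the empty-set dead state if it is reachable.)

6

Start state of the DFA: {q0}.
{q0} --a--> {q0, q5}  [new]
{q0} --b--> {q0, q1, q2, q3, q4}  [new]
{q0, q5} --a--> {q0, q1, q2, q5}  [new]
{q0, q5} --b--> {q0, q1, q2, q3, q4, q6}  [new]
{q0, q1, q2, q3, q4} --a--> {q0, q1, q2, q3, q4, q5, q6}  [new]
{q0, q1, q2, q3, q4} --b--> {q0, q1, q2, q3, q4, q5, q6}  [seen]
{q0, q1, q2, q5} --a--> {q0, q1, q2, q3, q4, q5, q6}  [seen]
{q0, q1, q2, q5} --b--> {q0, q1, q2, q3, q4, q5, q6}  [seen]
{q0, q1, q2, q3, q4, q6} --a--> {q0, q1, q2, q3, q4, q5, q6}  [seen]
{q0, q1, q2, q3, q4, q6} --b--> {q0, q1, q2, q3, q4, q5, q6}  [seen]
{q0, q1, q2, q3, q4, q5, q6} --a--> {q0, q1, q2, q3, q4, q5, q6}  [seen]
{q0, q1, q2, q3, q4, q5, q6} --b--> {q0, q1, q2, q3, q4, q5, q6}  [seen]
Reachable DFA states: {q0}, {q0, q5}, {q0, q1, q2, q3, q4}, {q0, q1, q2, q5}, {q0, q1, q2, q3, q4, q6}, {q0, q1, q2, q3, q4, q5, q6}.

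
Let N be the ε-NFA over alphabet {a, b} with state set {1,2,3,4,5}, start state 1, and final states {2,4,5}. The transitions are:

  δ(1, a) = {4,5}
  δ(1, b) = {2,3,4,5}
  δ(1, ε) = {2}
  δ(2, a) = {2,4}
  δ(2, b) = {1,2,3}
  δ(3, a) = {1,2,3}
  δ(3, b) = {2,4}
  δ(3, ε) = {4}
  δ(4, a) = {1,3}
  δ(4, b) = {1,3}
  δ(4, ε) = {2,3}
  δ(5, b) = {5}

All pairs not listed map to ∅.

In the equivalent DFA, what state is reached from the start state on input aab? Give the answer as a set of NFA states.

{1,2,3,4,5}

Start: {1,2}.
δ(1,a) = {4,5}; δ(2,a) = {2,4}.
Union: {2,4,5}.
ε-closure gives {2,3,4,5}.
After a: {2,3,4,5}.
δ(2,a) = {2,4}; δ(3,a) = {1,2,3}; δ(4,a) = {1,3}; δ(5,a) = ∅.
Union: {1,2,3,4}.
After a: {1,2,3,4}.
δ(1,b) = {2,3,4,5}; δ(2,b) = {1,2,3}; δ(3,b) = {2,4}; δ(4,b) = {1,3}.
Union: {1,2,3,4,5}.
After b: {1,2,3,4,5}.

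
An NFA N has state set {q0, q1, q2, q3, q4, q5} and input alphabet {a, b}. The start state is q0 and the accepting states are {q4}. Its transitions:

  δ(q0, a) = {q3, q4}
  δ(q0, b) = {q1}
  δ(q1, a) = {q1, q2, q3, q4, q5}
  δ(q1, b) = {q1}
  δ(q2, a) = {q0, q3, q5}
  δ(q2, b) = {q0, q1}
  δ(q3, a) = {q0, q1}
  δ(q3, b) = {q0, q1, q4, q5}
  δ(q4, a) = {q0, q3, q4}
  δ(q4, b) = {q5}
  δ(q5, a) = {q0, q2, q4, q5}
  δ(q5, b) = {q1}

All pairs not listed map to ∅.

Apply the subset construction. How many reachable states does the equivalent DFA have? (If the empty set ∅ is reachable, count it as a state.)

8

Start state of the DFA: {q0}.
{q0} --a--> {q3, q4}  [new]
{q0} --b--> {q1}  [new]
{q3, q4} --a--> {q0, q1, q3, q4}  [new]
{q3, q4} --b--> {q0, q1, q4, q5}  [new]
{q1} --a--> {q1, q2, q3, q4, q5}  [new]
{q1} --b--> {q1}  [seen]
{q0, q1, q3, q4} --a--> {q0, q1, q2, q3, q4, q5}  [new]
{q0, q1, q3, q4} --b--> {q0, q1, q4, q5}  [seen]
{q0, q1, q4, q5} --a--> {q0, q1, q2, q3, q4, q5}  [seen]
{q0, q1, q4, q5} --b--> {q1, q5}  [new]
{q1, q2, q3, q4, q5} --a--> {q0, q1, q2, q3, q4, q5}  [seen]
{q1, q2, q3, q4, q5} --b--> {q0, q1, q4, q5}  [seen]
{q0, q1, q2, q3, q4, q5} --a--> {q0, q1, q2, q3, q4, q5}  [seen]
{q0, q1, q2, q3, q4, q5} --b--> {q0, q1, q4, q5}  [seen]
{q1, q5} --a--> {q0, q1, q2, q3, q4, q5}  [seen]
{q1, q5} --b--> {q1}  [seen]
Reachable DFA states: {q0}, {q3, q4}, {q1}, {q0, q1, q3, q4}, {q0, q1, q4, q5}, {q1, q2, q3, q4, q5}, {q0, q1, q2, q3, q4, q5}, {q1, q5}.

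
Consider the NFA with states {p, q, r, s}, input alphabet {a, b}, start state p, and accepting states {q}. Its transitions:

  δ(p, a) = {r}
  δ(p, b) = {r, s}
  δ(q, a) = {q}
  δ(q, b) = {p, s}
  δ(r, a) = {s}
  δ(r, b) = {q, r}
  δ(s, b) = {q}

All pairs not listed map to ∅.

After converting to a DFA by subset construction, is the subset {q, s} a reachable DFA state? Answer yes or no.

yes

Start state of the DFA: {p}.
{p} --a--> {r}  [new]
{p} --b--> {r, s}  [new]
{r} --a--> {s}  [new]
{r} --b--> {q, r}  [new]
{r, s} --a--> {s}  [seen]
{r, s} --b--> {q, r}  [seen]
{s} --a--> ∅  [new]
{s} --b--> {q}  [new]
{q, r} --a--> {q, s}  [new]
{q, r} --b--> {p, q, r, s}  [new]
∅ --a--> ∅  [seen]
∅ --b--> ∅  [seen]
{q} --a--> {q}  [seen]
{q} --b--> {p, s}  [new]
{q, s} --a--> {q}  [seen]
{q, s} --b--> {p, q, s}  [new]
{p, q, r, s} --a--> {q, r, s}  [new]
{p, q, r, s} --b--> {p, q, r, s}  [seen]
{p, s} --a--> {r}  [seen]
{p, s} --b--> {q, r, s}  [seen]
{p, q, s} --a--> {q, r}  [seen]
{p, q, s} --b--> {p, q, r, s}  [seen]
{q, r, s} --a--> {q, s}  [seen]
{q, r, s} --b--> {p, q, r, s}  [seen]
Reachable DFA states: {p}, {r}, {r, s}, {s}, {q, r}, ∅, {q}, {q, s}, {p, q, r, s}, {p, s}, {p, q, s}, {q, r, s}.
{q, s} is among them.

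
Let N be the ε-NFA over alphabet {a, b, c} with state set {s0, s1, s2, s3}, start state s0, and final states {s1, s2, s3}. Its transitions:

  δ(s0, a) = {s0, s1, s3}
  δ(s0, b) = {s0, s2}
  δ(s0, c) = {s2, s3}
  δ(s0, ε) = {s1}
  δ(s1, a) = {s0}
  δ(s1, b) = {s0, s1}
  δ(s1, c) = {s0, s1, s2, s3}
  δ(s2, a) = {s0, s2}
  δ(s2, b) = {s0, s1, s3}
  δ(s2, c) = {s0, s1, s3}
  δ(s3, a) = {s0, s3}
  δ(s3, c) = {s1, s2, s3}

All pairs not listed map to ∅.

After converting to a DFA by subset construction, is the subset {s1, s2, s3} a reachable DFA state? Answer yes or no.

no

Start state of the DFA: {s0, s1} (ε-closure of the NFA start).
{s0, s1} --a--> {s0, s1, s3}  [new]
{s0, s1} --b--> {s0, s1, s2}  [new]
{s0, s1} --c--> {s0, s1, s2, s3}  [new]
{s0, s1, s3} --a--> {s0, s1, s3}  [seen]
{s0, s1, s3} --b--> {s0, s1, s2}  [seen]
{s0, s1, s3} --c--> {s0, s1, s2, s3}  [seen]
{s0, s1, s2} --a--> {s0, s1, s2, s3}  [seen]
{s0, s1, s2} --b--> {s0, s1, s2, s3}  [seen]
{s0, s1, s2} --c--> {s0, s1, s2, s3}  [seen]
{s0, s1, s2, s3} --a--> {s0, s1, s2, s3}  [seen]
{s0, s1, s2, s3} --b--> {s0, s1, s2, s3}  [seen]
{s0, s1, s2, s3} --c--> {s0, s1, s2, s3}  [seen]
Reachable DFA states: {s0, s1}, {s0, s1, s3}, {s0, s1, s2}, {s0, s1, s2, s3}.
{s1, s2, s3} is not among them.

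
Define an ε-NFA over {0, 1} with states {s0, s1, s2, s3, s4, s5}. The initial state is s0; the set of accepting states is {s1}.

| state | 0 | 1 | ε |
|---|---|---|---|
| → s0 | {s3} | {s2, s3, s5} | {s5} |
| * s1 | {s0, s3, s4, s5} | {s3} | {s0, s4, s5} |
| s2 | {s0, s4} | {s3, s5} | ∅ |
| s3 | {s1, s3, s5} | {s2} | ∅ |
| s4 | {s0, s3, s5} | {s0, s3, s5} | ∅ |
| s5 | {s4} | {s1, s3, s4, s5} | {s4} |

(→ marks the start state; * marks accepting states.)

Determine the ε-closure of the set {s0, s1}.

Begin with {s0, s1}.
s0 →ε {s5}; add s5.
s5 →ε {s4}; add s4.
ε-closure = {s0, s1, s4, s5}.

{s0, s1, s4, s5}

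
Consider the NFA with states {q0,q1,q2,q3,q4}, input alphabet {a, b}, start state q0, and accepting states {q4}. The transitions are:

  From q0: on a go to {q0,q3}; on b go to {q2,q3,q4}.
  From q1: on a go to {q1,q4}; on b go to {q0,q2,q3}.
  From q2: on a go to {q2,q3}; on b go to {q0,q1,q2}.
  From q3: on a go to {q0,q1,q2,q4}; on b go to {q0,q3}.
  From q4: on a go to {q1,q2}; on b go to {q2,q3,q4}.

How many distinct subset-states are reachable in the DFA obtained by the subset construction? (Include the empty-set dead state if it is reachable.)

Start state of the DFA: {q0}.
{q0} --a--> {q0,q3}  [new]
{q0} --b--> {q2,q3,q4}  [new]
{q0,q3} --a--> {q0,q1,q2,q3,q4}  [new]
{q0,q3} --b--> {q0,q2,q3,q4}  [new]
{q2,q3,q4} --a--> {q0,q1,q2,q3,q4}  [seen]
{q2,q3,q4} --b--> {q0,q1,q2,q3,q4}  [seen]
{q0,q1,q2,q3,q4} --a--> {q0,q1,q2,q3,q4}  [seen]
{q0,q1,q2,q3,q4} --b--> {q0,q1,q2,q3,q4}  [seen]
{q0,q2,q3,q4} --a--> {q0,q1,q2,q3,q4}  [seen]
{q0,q2,q3,q4} --b--> {q0,q1,q2,q3,q4}  [seen]
Reachable DFA states: {q0}, {q0,q3}, {q2,q3,q4}, {q0,q1,q2,q3,q4}, {q0,q2,q3,q4}.

5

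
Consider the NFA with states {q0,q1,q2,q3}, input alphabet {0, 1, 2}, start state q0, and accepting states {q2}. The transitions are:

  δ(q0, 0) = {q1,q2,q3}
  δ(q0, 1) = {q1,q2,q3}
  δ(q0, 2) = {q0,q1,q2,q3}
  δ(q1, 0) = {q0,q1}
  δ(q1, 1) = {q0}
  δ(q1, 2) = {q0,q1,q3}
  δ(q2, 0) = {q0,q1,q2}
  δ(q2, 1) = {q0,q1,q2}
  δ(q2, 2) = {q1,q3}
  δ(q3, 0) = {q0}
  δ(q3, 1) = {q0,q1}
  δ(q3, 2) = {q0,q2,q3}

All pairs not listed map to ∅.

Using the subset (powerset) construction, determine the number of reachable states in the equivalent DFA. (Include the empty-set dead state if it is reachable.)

Start state of the DFA: {q0}.
{q0} --0--> {q1,q2,q3}  [new]
{q0} --1--> {q1,q2,q3}  [seen]
{q0} --2--> {q0,q1,q2,q3}  [new]
{q1,q2,q3} --0--> {q0,q1,q2}  [new]
{q1,q2,q3} --1--> {q0,q1,q2}  [seen]
{q1,q2,q3} --2--> {q0,q1,q2,q3}  [seen]
{q0,q1,q2,q3} --0--> {q0,q1,q2,q3}  [seen]
{q0,q1,q2,q3} --1--> {q0,q1,q2,q3}  [seen]
{q0,q1,q2,q3} --2--> {q0,q1,q2,q3}  [seen]
{q0,q1,q2} --0--> {q0,q1,q2,q3}  [seen]
{q0,q1,q2} --1--> {q0,q1,q2,q3}  [seen]
{q0,q1,q2} --2--> {q0,q1,q2,q3}  [seen]
Reachable DFA states: {q0}, {q1,q2,q3}, {q0,q1,q2,q3}, {q0,q1,q2}.

4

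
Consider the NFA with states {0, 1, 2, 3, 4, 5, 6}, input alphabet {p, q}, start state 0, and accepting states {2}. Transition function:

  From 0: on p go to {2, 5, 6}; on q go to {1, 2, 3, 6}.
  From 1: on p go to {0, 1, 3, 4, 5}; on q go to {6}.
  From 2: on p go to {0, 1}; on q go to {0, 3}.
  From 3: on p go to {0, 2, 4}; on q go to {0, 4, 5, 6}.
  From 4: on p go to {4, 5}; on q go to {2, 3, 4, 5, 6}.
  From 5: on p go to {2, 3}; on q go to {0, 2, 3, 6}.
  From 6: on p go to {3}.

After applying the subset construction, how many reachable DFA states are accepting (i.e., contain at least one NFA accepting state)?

7

Start state of the DFA: {0}.
{0} --p--> {2, 5, 6}  [new]
{0} --q--> {1, 2, 3, 6}  [new]
{2, 5, 6} --p--> {0, 1, 2, 3}  [new]
{2, 5, 6} --q--> {0, 2, 3, 6}  [new]
{1, 2, 3, 6} --p--> {0, 1, 2, 3, 4, 5}  [new]
{1, 2, 3, 6} --q--> {0, 3, 4, 5, 6}  [new]
{0, 1, 2, 3} --p--> {0, 1, 2, 3, 4, 5, 6}  [new]
{0, 1, 2, 3} --q--> {0, 1, 2, 3, 4, 5, 6}  [seen]
{0, 2, 3, 6} --p--> {0, 1, 2, 3, 4, 5, 6}  [seen]
{0, 2, 3, 6} --q--> {0, 1, 2, 3, 4, 5, 6}  [seen]
{0, 1, 2, 3, 4, 5} --p--> {0, 1, 2, 3, 4, 5, 6}  [seen]
{0, 1, 2, 3, 4, 5} --q--> {0, 1, 2, 3, 4, 5, 6}  [seen]
{0, 3, 4, 5, 6} --p--> {0, 2, 3, 4, 5, 6}  [new]
{0, 3, 4, 5, 6} --q--> {0, 1, 2, 3, 4, 5, 6}  [seen]
{0, 1, 2, 3, 4, 5, 6} --p--> {0, 1, 2, 3, 4, 5, 6}  [seen]
{0, 1, 2, 3, 4, 5, 6} --q--> {0, 1, 2, 3, 4, 5, 6}  [seen]
{0, 2, 3, 4, 5, 6} --p--> {0, 1, 2, 3, 4, 5, 6}  [seen]
{0, 2, 3, 4, 5, 6} --q--> {0, 1, 2, 3, 4, 5, 6}  [seen]
Reachable DFA states: {0}, {2, 5, 6}, {1, 2, 3, 6}, {0, 1, 2, 3}, {0, 2, 3, 6}, {0, 1, 2, 3, 4, 5}, {0, 3, 4, 5, 6}, {0, 1, 2, 3, 4, 5, 6}, {0, 2, 3, 4, 5, 6}.
Accepting DFA states (contain an NFA accepting state): {2, 5, 6}, {1, 2, 3, 6}, {0, 1, 2, 3}, {0, 2, 3, 6}, {0, 1, 2, 3, 4, 5}, {0, 1, 2, 3, 4, 5, 6}, {0, 2, 3, 4, 5, 6}.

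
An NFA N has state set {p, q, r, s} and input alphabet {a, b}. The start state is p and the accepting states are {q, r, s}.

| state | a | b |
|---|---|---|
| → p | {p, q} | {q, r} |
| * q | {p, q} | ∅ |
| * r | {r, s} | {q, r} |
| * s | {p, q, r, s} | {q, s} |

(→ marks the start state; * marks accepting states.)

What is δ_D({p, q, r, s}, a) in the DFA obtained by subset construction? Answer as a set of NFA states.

{p, q, r, s}

δ(p,a) = {p, q}; δ(q,a) = {p, q}; δ(r,a) = {r, s}; δ(s,a) = {p, q, r, s}.
Union: {p, q, r, s}.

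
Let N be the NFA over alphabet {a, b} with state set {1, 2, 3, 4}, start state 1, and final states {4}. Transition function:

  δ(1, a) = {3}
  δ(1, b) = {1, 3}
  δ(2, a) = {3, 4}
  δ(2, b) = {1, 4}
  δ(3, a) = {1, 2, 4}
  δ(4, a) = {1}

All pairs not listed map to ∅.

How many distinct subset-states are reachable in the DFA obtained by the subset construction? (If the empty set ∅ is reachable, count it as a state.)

Start state of the DFA: {1}.
{1} --a--> {3}  [new]
{1} --b--> {1, 3}  [new]
{3} --a--> {1, 2, 4}  [new]
{3} --b--> ∅  [new]
{1, 3} --a--> {1, 2, 3, 4}  [new]
{1, 3} --b--> {1, 3}  [seen]
{1, 2, 4} --a--> {1, 3, 4}  [new]
{1, 2, 4} --b--> {1, 3, 4}  [seen]
∅ --a--> ∅  [seen]
∅ --b--> ∅  [seen]
{1, 2, 3, 4} --a--> {1, 2, 3, 4}  [seen]
{1, 2, 3, 4} --b--> {1, 3, 4}  [seen]
{1, 3, 4} --a--> {1, 2, 3, 4}  [seen]
{1, 3, 4} --b--> {1, 3}  [seen]
Reachable DFA states: {1}, {3}, {1, 3}, {1, 2, 4}, ∅, {1, 2, 3, 4}, {1, 3, 4}.

7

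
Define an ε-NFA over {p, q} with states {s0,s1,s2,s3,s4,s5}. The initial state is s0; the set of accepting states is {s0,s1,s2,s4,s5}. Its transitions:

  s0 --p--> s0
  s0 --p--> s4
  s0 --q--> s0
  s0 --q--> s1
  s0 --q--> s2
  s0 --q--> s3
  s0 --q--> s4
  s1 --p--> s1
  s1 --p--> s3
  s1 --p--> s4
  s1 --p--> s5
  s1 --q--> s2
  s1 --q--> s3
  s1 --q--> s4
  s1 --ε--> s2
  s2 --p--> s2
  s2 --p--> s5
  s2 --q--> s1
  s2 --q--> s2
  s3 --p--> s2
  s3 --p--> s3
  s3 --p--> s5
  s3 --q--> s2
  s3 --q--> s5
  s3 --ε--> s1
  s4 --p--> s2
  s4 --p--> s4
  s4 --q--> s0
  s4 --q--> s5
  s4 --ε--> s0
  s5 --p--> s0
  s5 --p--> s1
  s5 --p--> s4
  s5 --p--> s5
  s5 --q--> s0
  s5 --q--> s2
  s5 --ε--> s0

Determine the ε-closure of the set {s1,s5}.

Begin with {s1,s5}.
s1 →ε {s2}; add s2.
s5 →ε {s0}; add s0.
ε-closure = {s0,s1,s2,s5}.

{s0,s1,s2,s5}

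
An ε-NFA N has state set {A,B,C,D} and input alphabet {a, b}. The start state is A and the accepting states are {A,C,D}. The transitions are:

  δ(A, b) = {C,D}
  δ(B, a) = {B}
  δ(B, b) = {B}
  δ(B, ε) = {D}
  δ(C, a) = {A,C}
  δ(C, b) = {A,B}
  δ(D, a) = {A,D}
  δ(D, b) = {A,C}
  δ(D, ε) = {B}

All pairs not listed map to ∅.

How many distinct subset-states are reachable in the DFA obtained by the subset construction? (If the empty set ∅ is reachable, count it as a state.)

4

Start state of the DFA: {A} (ε-closure of the NFA start).
{A} --a--> ∅  [new]
{A} --b--> {B,C,D}  [new]
∅ --a--> ∅  [seen]
∅ --b--> ∅  [seen]
{B,C,D} --a--> {A,B,C,D}  [new]
{B,C,D} --b--> {A,B,C,D}  [seen]
{A,B,C,D} --a--> {A,B,C,D}  [seen]
{A,B,C,D} --b--> {A,B,C,D}  [seen]
Reachable DFA states: {A}, ∅, {B,C,D}, {A,B,C,D}.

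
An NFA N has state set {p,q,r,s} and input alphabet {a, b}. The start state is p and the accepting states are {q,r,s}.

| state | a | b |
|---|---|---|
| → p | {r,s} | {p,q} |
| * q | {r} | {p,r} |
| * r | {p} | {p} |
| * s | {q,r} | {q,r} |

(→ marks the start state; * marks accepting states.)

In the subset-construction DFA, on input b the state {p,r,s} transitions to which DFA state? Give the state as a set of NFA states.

{p,q,r}

δ(p,b) = {p,q}; δ(r,b) = {p}; δ(s,b) = {q,r}.
Union: {p,q,r}.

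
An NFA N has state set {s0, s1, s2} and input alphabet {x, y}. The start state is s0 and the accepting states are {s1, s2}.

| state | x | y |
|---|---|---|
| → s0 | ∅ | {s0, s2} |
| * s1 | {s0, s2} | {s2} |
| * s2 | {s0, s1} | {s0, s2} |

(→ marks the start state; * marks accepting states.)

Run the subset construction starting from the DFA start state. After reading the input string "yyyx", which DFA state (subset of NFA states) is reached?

{s0, s1}

Start: {s0}.
δ(s0,y) = {s0, s2}.
Union: {s0, s2}.
After y: {s0, s2}.
δ(s0,y) = {s0, s2}; δ(s2,y) = {s0, s2}.
Union: {s0, s2}.
After y: {s0, s2}.
δ(s0,y) = {s0, s2}; δ(s2,y) = {s0, s2}.
Union: {s0, s2}.
After y: {s0, s2}.
δ(s0,x) = ∅; δ(s2,x) = {s0, s1}.
Union: {s0, s1}.
After x: {s0, s1}.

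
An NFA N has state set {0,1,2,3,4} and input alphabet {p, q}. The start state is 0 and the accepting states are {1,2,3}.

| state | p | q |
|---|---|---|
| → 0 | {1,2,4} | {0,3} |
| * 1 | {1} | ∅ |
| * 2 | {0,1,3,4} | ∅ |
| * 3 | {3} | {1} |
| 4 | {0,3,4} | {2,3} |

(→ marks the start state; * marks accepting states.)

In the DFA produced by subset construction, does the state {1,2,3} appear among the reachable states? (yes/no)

yes

Start state of the DFA: {0}.
{0} --p--> {1,2,4}  [new]
{0} --q--> {0,3}  [new]
{1,2,4} --p--> {0,1,3,4}  [new]
{1,2,4} --q--> {2,3}  [new]
{0,3} --p--> {1,2,3,4}  [new]
{0,3} --q--> {0,1,3}  [new]
{0,1,3,4} --p--> {0,1,2,3,4}  [new]
{0,1,3,4} --q--> {0,1,2,3}  [new]
{2,3} --p--> {0,1,3,4}  [seen]
{2,3} --q--> {1}  [new]
{1,2,3,4} --p--> {0,1,3,4}  [seen]
{1,2,3,4} --q--> {1,2,3}  [new]
{0,1,3} --p--> {1,2,3,4}  [seen]
{0,1,3} --q--> {0,1,3}  [seen]
{0,1,2,3,4} --p--> {0,1,2,3,4}  [seen]
{0,1,2,3,4} --q--> {0,1,2,3}  [seen]
{0,1,2,3} --p--> {0,1,2,3,4}  [seen]
{0,1,2,3} --q--> {0,1,3}  [seen]
{1} --p--> {1}  [seen]
{1} --q--> ∅  [new]
{1,2,3} --p--> {0,1,3,4}  [seen]
{1,2,3} --q--> {1}  [seen]
∅ --p--> ∅  [seen]
∅ --q--> ∅  [seen]
Reachable DFA states: {0}, {1,2,4}, {0,3}, {0,1,3,4}, {2,3}, {1,2,3,4}, {0,1,3}, {0,1,2,3,4}, {0,1,2,3}, {1}, {1,2,3}, ∅.
{1,2,3} is among them.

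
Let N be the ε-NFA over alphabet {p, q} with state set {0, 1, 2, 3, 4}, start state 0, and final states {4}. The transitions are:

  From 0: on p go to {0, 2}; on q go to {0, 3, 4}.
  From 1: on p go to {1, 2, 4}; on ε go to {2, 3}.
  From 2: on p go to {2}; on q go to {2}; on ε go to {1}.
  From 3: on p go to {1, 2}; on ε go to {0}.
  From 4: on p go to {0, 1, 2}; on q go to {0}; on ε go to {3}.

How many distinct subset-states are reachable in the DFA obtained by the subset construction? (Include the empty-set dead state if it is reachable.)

4

Start state of the DFA: {0} (ε-closure of the NFA start).
{0} --p--> {0, 1, 2, 3}  [new]
{0} --q--> {0, 3, 4}  [new]
{0, 1, 2, 3} --p--> {0, 1, 2, 3, 4}  [new]
{0, 1, 2, 3} --q--> {0, 1, 2, 3, 4}  [seen]
{0, 3, 4} --p--> {0, 1, 2, 3}  [seen]
{0, 3, 4} --q--> {0, 3, 4}  [seen]
{0, 1, 2, 3, 4} --p--> {0, 1, 2, 3, 4}  [seen]
{0, 1, 2, 3, 4} --q--> {0, 1, 2, 3, 4}  [seen]
Reachable DFA states: {0}, {0, 1, 2, 3}, {0, 3, 4}, {0, 1, 2, 3, 4}.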